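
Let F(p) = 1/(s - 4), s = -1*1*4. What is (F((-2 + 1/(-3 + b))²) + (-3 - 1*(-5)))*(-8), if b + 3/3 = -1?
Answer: -15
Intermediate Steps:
b = -2 (b = -1 - 1 = -2)
s = -4 (s = -1*4 = -4)
F(p) = -⅛ (F(p) = 1/(-4 - 4) = 1/(-8) = -⅛)
(F((-2 + 1/(-3 + b))²) + (-3 - 1*(-5)))*(-8) = (-⅛ + (-3 - 1*(-5)))*(-8) = (-⅛ + (-3 + 5))*(-8) = (-⅛ + 2)*(-8) = (15/8)*(-8) = -15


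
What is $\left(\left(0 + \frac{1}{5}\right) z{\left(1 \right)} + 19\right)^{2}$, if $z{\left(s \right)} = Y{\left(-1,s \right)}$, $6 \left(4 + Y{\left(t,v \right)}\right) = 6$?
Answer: $\frac{8464}{25} \approx 338.56$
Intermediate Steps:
$Y{\left(t,v \right)} = -3$ ($Y{\left(t,v \right)} = -4 + \frac{1}{6} \cdot 6 = -4 + 1 = -3$)
$z{\left(s \right)} = -3$
$\left(\left(0 + \frac{1}{5}\right) z{\left(1 \right)} + 19\right)^{2} = \left(\left(0 + \frac{1}{5}\right) \left(-3\right) + 19\right)^{2} = \left(\frac{1}{5} \left(-3\right) + 19\right)^{2} = \left(- \frac{3}{5} + 19\right)^{2} = \left(\frac{92}{5}\right)^{2} = \frac{8464}{25}$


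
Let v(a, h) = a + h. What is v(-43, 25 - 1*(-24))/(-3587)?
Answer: -6/3587 ≈ -0.0016727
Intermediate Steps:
v(-43, 25 - 1*(-24))/(-3587) = (-43 + (25 - 1*(-24)))/(-3587) = (-43 + (25 + 24))*(-1/3587) = (-43 + 49)*(-1/3587) = 6*(-1/3587) = -6/3587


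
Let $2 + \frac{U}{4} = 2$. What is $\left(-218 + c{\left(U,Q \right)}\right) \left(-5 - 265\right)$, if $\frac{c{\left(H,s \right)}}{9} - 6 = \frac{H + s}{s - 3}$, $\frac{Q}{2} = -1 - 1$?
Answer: $\frac{300240}{7} \approx 42891.0$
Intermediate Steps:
$U = 0$ ($U = -8 + 4 \cdot 2 = -8 + 8 = 0$)
$Q = -4$ ($Q = 2 \left(-1 - 1\right) = 2 \left(-2\right) = -4$)
$c{\left(H,s \right)} = 54 + \frac{9 \left(H + s\right)}{-3 + s}$ ($c{\left(H,s \right)} = 54 + 9 \frac{H + s}{s - 3} = 54 + 9 \frac{H + s}{-3 + s} = 54 + \frac{9 \left(H + s\right)}{-3 + s}$)
$\left(-218 + c{\left(U,Q \right)}\right) \left(-5 - 265\right) = \left(-218 + \frac{9 \left(-18 + 0 + 7 \left(-4\right)\right)}{-3 - 4}\right) \left(-5 - 265\right) = \left(-218 + \frac{9 \left(-18 + 0 - 28\right)}{-7}\right) \left(-5 - 265\right) = \left(-218 + 9 \left(- \frac{1}{7}\right) \left(-46\right)\right) \left(-270\right) = \left(-218 + \frac{414}{7}\right) \left(-270\right) = \left(- \frac{1112}{7}\right) \left(-270\right) = \frac{300240}{7}$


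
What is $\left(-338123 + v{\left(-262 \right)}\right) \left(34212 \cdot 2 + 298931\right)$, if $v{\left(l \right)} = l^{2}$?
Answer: $-98994458045$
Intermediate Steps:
$\left(-338123 + v{\left(-262 \right)}\right) \left(34212 \cdot 2 + 298931\right) = \left(-338123 + \left(-262\right)^{2}\right) \left(34212 \cdot 2 + 298931\right) = \left(-338123 + 68644\right) \left(68424 + 298931\right) = \left(-269479\right) 367355 = -98994458045$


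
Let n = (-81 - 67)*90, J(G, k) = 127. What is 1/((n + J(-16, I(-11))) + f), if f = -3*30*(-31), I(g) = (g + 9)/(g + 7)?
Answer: -1/10403 ≈ -9.6126e-5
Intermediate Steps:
I(g) = (9 + g)/(7 + g)
n = -13320 (n = -148*90 = -13320)
f = 2790 (f = -90*(-31) = 2790)
1/((n + J(-16, I(-11))) + f) = 1/((-13320 + 127) + 2790) = 1/(-13193 + 2790) = 1/(-10403) = -1/10403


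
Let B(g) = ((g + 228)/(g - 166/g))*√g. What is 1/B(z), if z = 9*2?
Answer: 79*√2/13284 ≈ 0.0084103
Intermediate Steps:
z = 18
B(g) = √g*(228 + g)/(g - 166/g) (B(g) = ((228 + g)/(g - 166/g))*√g = √g*(228 + g)/(g - 166/g))
1/B(z) = 1/(18^(3/2)*(228 + 18)/(-166 + 18²)) = 1/((54*√2)*246/(-166 + 324)) = 1/((54*√2)*246/158) = 1/((54*√2)*(1/158)*246) = 1/(6642*√2/79) = 79*√2/13284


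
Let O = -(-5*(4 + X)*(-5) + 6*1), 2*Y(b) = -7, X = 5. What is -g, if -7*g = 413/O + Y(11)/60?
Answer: -2437/9240 ≈ -0.26374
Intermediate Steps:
Y(b) = -7/2 (Y(b) = (1/2)*(-7) = -7/2)
O = -231 (O = -(-5*(4 + 5)*(-5) + 6*1) = -(-45*(-5) + 6) = -(-5*(-45) + 6) = -(225 + 6) = -1*231 = -231)
g = 2437/9240 (g = -(413/(-231) - 7/2/60)/7 = -(413*(-1/231) - 7/2*1/60)/7 = -(-59/33 - 7/120)/7 = -1/7*(-2437/1320) = 2437/9240 ≈ 0.26374)
-g = -1*2437/9240 = -2437/9240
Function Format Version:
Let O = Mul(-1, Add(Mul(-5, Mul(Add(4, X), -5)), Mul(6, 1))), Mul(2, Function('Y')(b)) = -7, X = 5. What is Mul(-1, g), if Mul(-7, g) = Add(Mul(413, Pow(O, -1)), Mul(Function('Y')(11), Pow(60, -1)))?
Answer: Rational(-2437, 9240) ≈ -0.26374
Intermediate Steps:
Function('Y')(b) = Rational(-7, 2) (Function('Y')(b) = Mul(Rational(1, 2), -7) = Rational(-7, 2))
O = -231 (O = Mul(-1, Add(Mul(-5, Mul(Add(4, 5), -5)), Mul(6, 1))) = Mul(-1, Add(Mul(-5, Mul(9, -5)), 6)) = Mul(-1, Add(Mul(-5, -45), 6)) = Mul(-1, Add(225, 6)) = Mul(-1, 231) = -231)
g = Rational(2437, 9240) (g = Mul(Rational(-1, 7), Add(Mul(413, Pow(-231, -1)), Mul(Rational(-7, 2), Pow(60, -1)))) = Mul(Rational(-1, 7), Add(Mul(413, Rational(-1, 231)), Mul(Rational(-7, 2), Rational(1, 60)))) = Mul(Rational(-1, 7), Add(Rational(-59, 33), Rational(-7, 120))) = Mul(Rational(-1, 7), Rational(-2437, 1320)) = Rational(2437, 9240) ≈ 0.26374)
Mul(-1, g) = Mul(-1, Rational(2437, 9240)) = Rational(-2437, 9240)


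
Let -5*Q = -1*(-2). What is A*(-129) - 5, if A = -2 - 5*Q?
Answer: -5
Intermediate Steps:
Q = -⅖ (Q = -(-1)*(-2)/5 = -⅕*2 = -⅖ ≈ -0.40000)
A = 0 (A = -2 - 5*(-⅖) = -2 + 2 = 0)
A*(-129) - 5 = 0*(-129) - 5 = 0 - 5 = -5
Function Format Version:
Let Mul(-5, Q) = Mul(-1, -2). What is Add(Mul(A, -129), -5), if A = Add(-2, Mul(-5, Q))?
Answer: -5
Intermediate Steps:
Q = Rational(-2, 5) (Q = Mul(Rational(-1, 5), Mul(-1, -2)) = Mul(Rational(-1, 5), 2) = Rational(-2, 5) ≈ -0.40000)
A = 0 (A = Add(-2, Mul(-5, Rational(-2, 5))) = Add(-2, 2) = 0)
Add(Mul(A, -129), -5) = Add(Mul(0, -129), -5) = Add(0, -5) = -5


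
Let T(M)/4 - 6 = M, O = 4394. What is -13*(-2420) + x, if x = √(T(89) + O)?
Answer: 31460 + √4774 ≈ 31529.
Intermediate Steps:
T(M) = 24 + 4*M
x = √4774 (x = √((24 + 4*89) + 4394) = √((24 + 356) + 4394) = √(380 + 4394) = √4774 ≈ 69.094)
-13*(-2420) + x = -13*(-2420) + √4774 = 31460 + √4774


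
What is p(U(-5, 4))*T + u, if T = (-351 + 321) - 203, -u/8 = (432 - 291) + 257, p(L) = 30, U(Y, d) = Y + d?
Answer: -10174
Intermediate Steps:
u = -3184 (u = -8*((432 - 291) + 257) = -8*(141 + 257) = -8*398 = -3184)
T = -233 (T = -30 - 203 = -233)
p(U(-5, 4))*T + u = 30*(-233) - 3184 = -6990 - 3184 = -10174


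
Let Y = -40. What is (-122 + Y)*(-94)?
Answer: 15228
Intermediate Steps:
(-122 + Y)*(-94) = (-122 - 40)*(-94) = -162*(-94) = 15228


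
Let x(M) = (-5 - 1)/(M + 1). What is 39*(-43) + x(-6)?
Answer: -8379/5 ≈ -1675.8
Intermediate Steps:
x(M) = -6/(1 + M)
39*(-43) + x(-6) = 39*(-43) - 6/(1 - 6) = -1677 - 6/(-5) = -1677 - 6*(-⅕) = -1677 + 6/5 = -8379/5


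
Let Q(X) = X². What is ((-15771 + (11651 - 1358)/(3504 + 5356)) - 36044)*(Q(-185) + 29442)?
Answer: -29227648335869/8860 ≈ -3.2988e+9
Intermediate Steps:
((-15771 + (11651 - 1358)/(3504 + 5356)) - 36044)*(Q(-185) + 29442) = ((-15771 + (11651 - 1358)/(3504 + 5356)) - 36044)*((-185)² + 29442) = ((-15771 + 10293/8860) - 36044)*(34225 + 29442) = ((-15771 + 10293*(1/8860)) - 36044)*63667 = ((-15771 + 10293/8860) - 36044)*63667 = (-139720767/8860 - 36044)*63667 = -459070607/8860*63667 = -29227648335869/8860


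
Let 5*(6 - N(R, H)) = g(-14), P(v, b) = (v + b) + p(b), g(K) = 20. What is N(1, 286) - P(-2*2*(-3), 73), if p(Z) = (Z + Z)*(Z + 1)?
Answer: -10887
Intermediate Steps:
p(Z) = 2*Z*(1 + Z) (p(Z) = (2*Z)*(1 + Z) = 2*Z*(1 + Z))
P(v, b) = b + v + 2*b*(1 + b) (P(v, b) = (v + b) + 2*b*(1 + b) = (b + v) + 2*b*(1 + b) = b + v + 2*b*(1 + b))
N(R, H) = 2 (N(R, H) = 6 - ⅕*20 = 6 - 4 = 2)
N(1, 286) - P(-2*2*(-3), 73) = 2 - (73 - 2*2*(-3) + 2*73*(1 + 73)) = 2 - (73 - 4*(-3) + 2*73*74) = 2 - (73 + 12 + 10804) = 2 - 1*10889 = 2 - 10889 = -10887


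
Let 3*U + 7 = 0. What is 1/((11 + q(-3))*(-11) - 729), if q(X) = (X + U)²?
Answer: -9/10466 ≈ -0.00085993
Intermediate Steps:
U = -7/3 (U = -7/3 + (⅓)*0 = -7/3 + 0 = -7/3 ≈ -2.3333)
q(X) = (-7/3 + X)² (q(X) = (X - 7/3)² = (-7/3 + X)²)
1/((11 + q(-3))*(-11) - 729) = 1/((11 + (-7 + 3*(-3))²/9)*(-11) - 729) = 1/((11 + (-7 - 9)²/9)*(-11) - 729) = 1/((11 + (⅑)*(-16)²)*(-11) - 729) = 1/((11 + (⅑)*256)*(-11) - 729) = 1/((11 + 256/9)*(-11) - 729) = 1/((355/9)*(-11) - 729) = 1/(-3905/9 - 729) = 1/(-10466/9) = -9/10466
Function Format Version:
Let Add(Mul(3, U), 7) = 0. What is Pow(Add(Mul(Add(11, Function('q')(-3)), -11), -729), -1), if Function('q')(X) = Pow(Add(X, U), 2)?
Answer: Rational(-9, 10466) ≈ -0.00085993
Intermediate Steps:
U = Rational(-7, 3) (U = Add(Rational(-7, 3), Mul(Rational(1, 3), 0)) = Add(Rational(-7, 3), 0) = Rational(-7, 3) ≈ -2.3333)
Function('q')(X) = Pow(Add(Rational(-7, 3), X), 2) (Function('q')(X) = Pow(Add(X, Rational(-7, 3)), 2) = Pow(Add(Rational(-7, 3), X), 2))
Pow(Add(Mul(Add(11, Function('q')(-3)), -11), -729), -1) = Pow(Add(Mul(Add(11, Mul(Rational(1, 9), Pow(Add(-7, Mul(3, -3)), 2))), -11), -729), -1) = Pow(Add(Mul(Add(11, Mul(Rational(1, 9), Pow(Add(-7, -9), 2))), -11), -729), -1) = Pow(Add(Mul(Add(11, Mul(Rational(1, 9), Pow(-16, 2))), -11), -729), -1) = Pow(Add(Mul(Add(11, Mul(Rational(1, 9), 256)), -11), -729), -1) = Pow(Add(Mul(Add(11, Rational(256, 9)), -11), -729), -1) = Pow(Add(Mul(Rational(355, 9), -11), -729), -1) = Pow(Add(Rational(-3905, 9), -729), -1) = Pow(Rational(-10466, 9), -1) = Rational(-9, 10466)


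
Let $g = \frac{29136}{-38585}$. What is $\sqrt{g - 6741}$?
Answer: $\frac{i \sqrt{10037140011285}}{38585} \approx 82.108 i$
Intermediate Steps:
$g = - \frac{29136}{38585}$ ($g = 29136 \left(- \frac{1}{38585}\right) = - \frac{29136}{38585} \approx -0.75511$)
$\sqrt{g - 6741} = \sqrt{- \frac{29136}{38585} - 6741} = \sqrt{- \frac{260130621}{38585}} = \frac{i \sqrt{10037140011285}}{38585}$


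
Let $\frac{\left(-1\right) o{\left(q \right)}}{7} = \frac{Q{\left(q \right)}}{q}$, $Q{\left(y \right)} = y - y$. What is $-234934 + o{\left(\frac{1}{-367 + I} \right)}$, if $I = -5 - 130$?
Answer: $-234934$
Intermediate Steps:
$I = -135$ ($I = -5 - 130 = -135$)
$Q{\left(y \right)} = 0$
$o{\left(q \right)} = 0$ ($o{\left(q \right)} = - 7 \frac{0}{q} = \left(-7\right) 0 = 0$)
$-234934 + o{\left(\frac{1}{-367 + I} \right)} = -234934 + 0 = -234934$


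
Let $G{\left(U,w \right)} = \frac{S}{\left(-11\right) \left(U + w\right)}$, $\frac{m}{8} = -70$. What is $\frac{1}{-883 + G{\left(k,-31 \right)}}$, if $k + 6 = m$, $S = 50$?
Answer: $- \frac{6567}{5798611} \approx -0.0011325$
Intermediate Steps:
$m = -560$ ($m = 8 \left(-70\right) = -560$)
$k = -566$ ($k = -6 - 560 = -566$)
$G{\left(U,w \right)} = \frac{50}{- 11 U - 11 w}$ ($G{\left(U,w \right)} = \frac{50}{\left(-11\right) \left(U + w\right)} = \frac{50}{- 11 U - 11 w}$)
$\frac{1}{-883 + G{\left(k,-31 \right)}} = \frac{1}{-883 - \frac{50}{11 \left(-566\right) + 11 \left(-31\right)}} = \frac{1}{-883 - \frac{50}{-6226 - 341}} = \frac{1}{-883 - \frac{50}{-6567}} = \frac{1}{-883 - - \frac{50}{6567}} = \frac{1}{-883 + \frac{50}{6567}} = \frac{1}{- \frac{5798611}{6567}} = - \frac{6567}{5798611}$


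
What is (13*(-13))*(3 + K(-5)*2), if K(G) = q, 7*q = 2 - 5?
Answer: -2535/7 ≈ -362.14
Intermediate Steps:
q = -3/7 (q = (2 - 5)/7 = (⅐)*(-3) = -3/7 ≈ -0.42857)
K(G) = -3/7
(13*(-13))*(3 + K(-5)*2) = (13*(-13))*(3 - 3/7*2) = -169*(3 - 6/7) = -169*15/7 = -2535/7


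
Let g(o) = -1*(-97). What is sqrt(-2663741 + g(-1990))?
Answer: 2*I*sqrt(665911) ≈ 1632.1*I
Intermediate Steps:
g(o) = 97
sqrt(-2663741 + g(-1990)) = sqrt(-2663741 + 97) = sqrt(-2663644) = 2*I*sqrt(665911)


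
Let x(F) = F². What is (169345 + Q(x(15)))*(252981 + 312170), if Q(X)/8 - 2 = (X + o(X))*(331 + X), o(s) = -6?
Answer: 646234909423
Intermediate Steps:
Q(X) = 16 + 8*(-6 + X)*(331 + X) (Q(X) = 16 + 8*((X - 6)*(331 + X)) = 16 + 8*((-6 + X)*(331 + X)) = 16 + 8*(-6 + X)*(331 + X))
(169345 + Q(x(15)))*(252981 + 312170) = (169345 + (-15872 + 8*(15²)² + 2600*15²))*(252981 + 312170) = (169345 + (-15872 + 8*225² + 2600*225))*565151 = (169345 + (-15872 + 8*50625 + 585000))*565151 = (169345 + (-15872 + 405000 + 585000))*565151 = (169345 + 974128)*565151 = 1143473*565151 = 646234909423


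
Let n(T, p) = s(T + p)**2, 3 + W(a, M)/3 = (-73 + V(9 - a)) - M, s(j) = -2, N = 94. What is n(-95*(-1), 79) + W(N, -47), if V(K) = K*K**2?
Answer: -1842458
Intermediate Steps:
V(K) = K**3
W(a, M) = -228 - 3*M + 3*(9 - a)**3 (W(a, M) = -9 + 3*((-73 + (9 - a)**3) - M) = -9 + 3*(-73 + (9 - a)**3 - M) = -9 + (-219 - 3*M + 3*(9 - a)**3) = -228 - 3*M + 3*(9 - a)**3)
n(T, p) = 4 (n(T, p) = (-2)**2 = 4)
n(-95*(-1), 79) + W(N, -47) = 4 + (-228 - 3*(-47) - 3*(-9 + 94)**3) = 4 + (-228 + 141 - 3*85**3) = 4 + (-228 + 141 - 3*614125) = 4 + (-228 + 141 - 1842375) = 4 - 1842462 = -1842458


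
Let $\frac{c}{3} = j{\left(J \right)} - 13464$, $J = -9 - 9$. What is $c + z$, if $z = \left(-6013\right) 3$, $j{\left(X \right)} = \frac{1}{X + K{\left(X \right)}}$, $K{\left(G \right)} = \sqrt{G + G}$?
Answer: $- \frac{1168623}{20} - \frac{i}{20} \approx -58431.0 - 0.05 i$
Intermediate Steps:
$J = -18$
$K{\left(G \right)} = \sqrt{2} \sqrt{G}$ ($K{\left(G \right)} = \sqrt{2 G} = \sqrt{2} \sqrt{G}$)
$j{\left(X \right)} = \frac{1}{X + \sqrt{2} \sqrt{X}}$
$z = -18039$
$c = -40392 + \frac{-18 - 6 i}{120}$ ($c = 3 \left(\frac{1}{-18 + \sqrt{2} \sqrt{-18}} - 13464\right) = 3 \left(\frac{1}{-18 + \sqrt{2} \cdot 3 i \sqrt{2}} - 13464\right) = 3 \left(\frac{1}{-18 + 6 i} - 13464\right) = 3 \left(\frac{-18 - 6 i}{360} - 13464\right) = 3 \left(-13464 + \frac{-18 - 6 i}{360}\right) = -40392 + \frac{-18 - 6 i}{120} \approx -40392.0 - 0.05 i$)
$c + z = \left(- \frac{807843}{20} - \frac{i}{20}\right) - 18039 = - \frac{1168623}{20} - \frac{i}{20}$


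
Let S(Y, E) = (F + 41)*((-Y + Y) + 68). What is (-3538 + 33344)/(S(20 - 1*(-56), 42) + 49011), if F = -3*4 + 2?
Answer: 29806/51119 ≈ 0.58307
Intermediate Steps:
F = -10 (F = -12 + 2 = -10)
S(Y, E) = 2108 (S(Y, E) = (-10 + 41)*((-Y + Y) + 68) = 31*(0 + 68) = 31*68 = 2108)
(-3538 + 33344)/(S(20 - 1*(-56), 42) + 49011) = (-3538 + 33344)/(2108 + 49011) = 29806/51119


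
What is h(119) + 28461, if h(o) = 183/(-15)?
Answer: 142244/5 ≈ 28449.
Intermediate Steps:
h(o) = -61/5 (h(o) = 183*(-1/15) = -61/5)
h(119) + 28461 = -61/5 + 28461 = 142244/5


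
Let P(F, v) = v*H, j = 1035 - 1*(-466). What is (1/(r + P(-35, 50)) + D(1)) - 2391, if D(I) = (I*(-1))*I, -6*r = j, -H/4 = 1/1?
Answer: -6460798/2701 ≈ -2392.0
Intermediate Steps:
H = -4 (H = -4/1 = -4*1 = -4)
j = 1501 (j = 1035 + 466 = 1501)
P(F, v) = -4*v (P(F, v) = v*(-4) = -4*v)
r = -1501/6 (r = -1/6*1501 = -1501/6 ≈ -250.17)
D(I) = -I**2 (D(I) = (-I)*I = -I**2)
(1/(r + P(-35, 50)) + D(1)) - 2391 = (1/(-1501/6 - 4*50) - 1*1**2) - 2391 = (1/(-1501/6 - 200) - 1*1) - 2391 = (1/(-2701/6) - 1) - 2391 = (-6/2701 - 1) - 2391 = -2707/2701 - 2391 = -6460798/2701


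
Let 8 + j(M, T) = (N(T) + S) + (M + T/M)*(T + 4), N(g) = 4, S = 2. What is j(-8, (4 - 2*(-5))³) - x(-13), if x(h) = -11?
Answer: -964539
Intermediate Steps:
j(M, T) = -2 + (4 + T)*(M + T/M) (j(M, T) = -8 + ((4 + 2) + (M + T/M)*(T + 4)) = -8 + (6 + (M + T/M)*(4 + T)) = -8 + (6 + (4 + T)*(M + T/M)) = -2 + (4 + T)*(M + T/M))
j(-8, (4 - 2*(-5))³) - x(-13) = (((4 - 2*(-5))³)² + 4*(4 - 2*(-5))³ - 8*(-2 + 4*(-8) - 8*(4 - 2*(-5))³))/(-8) - 1*(-11) = -(((4 + 10)³)² + 4*(4 + 10)³ - 8*(-2 - 32 - 8*(4 + 10)³))/8 + 11 = -((14³)² + 4*14³ - 8*(-2 - 32 - 8*14³))/8 + 11 = -(2744² + 4*2744 - 8*(-2 - 32 - 8*2744))/8 + 11 = -(7529536 + 10976 - 8*(-2 - 32 - 21952))/8 + 11 = -(7529536 + 10976 - 8*(-21986))/8 + 11 = -(7529536 + 10976 + 175888)/8 + 11 = -⅛*7716400 + 11 = -964550 + 11 = -964539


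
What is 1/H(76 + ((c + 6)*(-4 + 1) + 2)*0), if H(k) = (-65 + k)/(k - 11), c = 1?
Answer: 65/11 ≈ 5.9091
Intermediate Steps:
H(k) = (-65 + k)/(-11 + k)
1/H(76 + ((c + 6)*(-4 + 1) + 2)*0) = 1/((-65 + (76 + ((1 + 6)*(-4 + 1) + 2)*0))/(-11 + (76 + ((1 + 6)*(-4 + 1) + 2)*0))) = 1/((-65 + (76 + (7*(-3) + 2)*0))/(-11 + (76 + (7*(-3) + 2)*0))) = 1/((-65 + (76 + (-21 + 2)*0))/(-11 + (76 + (-21 + 2)*0))) = 1/((-65 + (76 - 19*0))/(-11 + (76 - 19*0))) = 1/((-65 + (76 + 0))/(-11 + (76 + 0))) = 1/((-65 + 76)/(-11 + 76)) = 1/(11/65) = 65/11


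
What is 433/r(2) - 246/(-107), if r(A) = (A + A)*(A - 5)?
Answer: -43379/1284 ≈ -33.784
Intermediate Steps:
r(A) = 2*A*(-5 + A) (r(A) = (2*A)*(-5 + A) = 2*A*(-5 + A))
433/r(2) - 246/(-107) = 433/((2*2*(-5 + 2))) - 246/(-107) = 433/((2*2*(-3))) - 246*(-1/107) = 433/(-12) + 246/107 = 433*(-1/12) + 246/107 = -433/12 + 246/107 = -43379/1284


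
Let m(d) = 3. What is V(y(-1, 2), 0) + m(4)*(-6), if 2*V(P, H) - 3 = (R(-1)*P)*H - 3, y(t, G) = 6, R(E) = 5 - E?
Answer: -18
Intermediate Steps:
V(P, H) = 3*H*P (V(P, H) = 3/2 + (((5 - 1*(-1))*P)*H - 3)/2 = 3/2 + (((5 + 1)*P)*H - 3)/2 = 3/2 + ((6*P)*H - 3)/2 = 3/2 + (6*H*P - 3)/2 = 3/2 + (-3 + 6*H*P)/2 = 3/2 + (-3/2 + 3*H*P) = 3*H*P)
V(y(-1, 2), 0) + m(4)*(-6) = 3*0*6 + 3*(-6) = 0 - 18 = -18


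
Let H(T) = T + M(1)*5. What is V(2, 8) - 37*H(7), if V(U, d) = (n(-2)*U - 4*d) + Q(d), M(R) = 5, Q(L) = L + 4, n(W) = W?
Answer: -1208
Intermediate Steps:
Q(L) = 4 + L
V(U, d) = 4 - 3*d - 2*U (V(U, d) = (-2*U - 4*d) + (4 + d) = (-4*d - 2*U) + (4 + d) = 4 - 3*d - 2*U)
H(T) = 25 + T (H(T) = T + 5*5 = T + 25 = 25 + T)
V(2, 8) - 37*H(7) = (4 - 3*8 - 2*2) - 37*(25 + 7) = (4 - 24 - 4) - 37*32 = -24 - 1184 = -1208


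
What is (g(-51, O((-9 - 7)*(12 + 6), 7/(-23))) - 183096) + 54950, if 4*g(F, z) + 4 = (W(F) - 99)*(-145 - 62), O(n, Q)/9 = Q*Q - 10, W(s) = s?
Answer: -240769/2 ≈ -1.2038e+5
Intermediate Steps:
O(n, Q) = -90 + 9*Q² (O(n, Q) = 9*(Q*Q - 10) = 9*(Q² - 10) = 9*(-10 + Q²) = -90 + 9*Q²)
g(F, z) = 20489/4 - 207*F/4 (g(F, z) = -1 + ((F - 99)*(-145 - 62))/4 = -1 + ((-99 + F)*(-207))/4 = -1 + (20493 - 207*F)/4 = -1 + (20493/4 - 207*F/4) = 20489/4 - 207*F/4)
(g(-51, O((-9 - 7)*(12 + 6), 7/(-23))) - 183096) + 54950 = ((20489/4 - 207/4*(-51)) - 183096) + 54950 = ((20489/4 + 10557/4) - 183096) + 54950 = (15523/2 - 183096) + 54950 = -350669/2 + 54950 = -240769/2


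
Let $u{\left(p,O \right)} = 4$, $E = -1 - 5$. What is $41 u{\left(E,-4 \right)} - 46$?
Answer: $118$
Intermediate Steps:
$E = -6$
$41 u{\left(E,-4 \right)} - 46 = 41 \cdot 4 - 46 = 164 - 46 = 118$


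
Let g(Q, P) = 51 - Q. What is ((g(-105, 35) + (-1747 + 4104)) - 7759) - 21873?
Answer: -27119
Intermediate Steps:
((g(-105, 35) + (-1747 + 4104)) - 7759) - 21873 = (((51 - 1*(-105)) + (-1747 + 4104)) - 7759) - 21873 = (((51 + 105) + 2357) - 7759) - 21873 = ((156 + 2357) - 7759) - 21873 = (2513 - 7759) - 21873 = -5246 - 21873 = -27119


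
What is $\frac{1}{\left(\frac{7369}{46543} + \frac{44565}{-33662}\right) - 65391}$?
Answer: $- \frac{1566730466}{102451898035723} \approx -1.5292 \cdot 10^{-5}$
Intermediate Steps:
$\frac{1}{\left(\frac{7369}{46543} + \frac{44565}{-33662}\right) - 65391} = \frac{1}{\left(7369 \cdot \frac{1}{46543} + 44565 \left(- \frac{1}{33662}\right)\right) - 65391} = \frac{1}{\left(\frac{7369}{46543} - \frac{44565}{33662}\right) - 65391} = \frac{1}{- \frac{1826133517}{1566730466} - 65391} = \frac{1}{- \frac{102451898035723}{1566730466}} = - \frac{1566730466}{102451898035723}$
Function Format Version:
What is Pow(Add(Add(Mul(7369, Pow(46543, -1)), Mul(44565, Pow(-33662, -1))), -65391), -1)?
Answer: Rational(-1566730466, 102451898035723) ≈ -1.5292e-5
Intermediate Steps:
Pow(Add(Add(Mul(7369, Pow(46543, -1)), Mul(44565, Pow(-33662, -1))), -65391), -1) = Pow(Add(Add(Mul(7369, Rational(1, 46543)), Mul(44565, Rational(-1, 33662))), -65391), -1) = Pow(Add(Add(Rational(7369, 46543), Rational(-44565, 33662)), -65391), -1) = Pow(Add(Rational(-1826133517, 1566730466), -65391), -1) = Pow(Rational(-102451898035723, 1566730466), -1) = Rational(-1566730466, 102451898035723)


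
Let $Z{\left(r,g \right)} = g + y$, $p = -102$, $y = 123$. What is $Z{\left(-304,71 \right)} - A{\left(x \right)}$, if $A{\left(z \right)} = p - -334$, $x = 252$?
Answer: $-38$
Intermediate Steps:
$Z{\left(r,g \right)} = 123 + g$ ($Z{\left(r,g \right)} = g + 123 = 123 + g$)
$A{\left(z \right)} = 232$ ($A{\left(z \right)} = -102 - -334 = -102 + 334 = 232$)
$Z{\left(-304,71 \right)} - A{\left(x \right)} = \left(123 + 71\right) - 232 = 194 - 232 = -38$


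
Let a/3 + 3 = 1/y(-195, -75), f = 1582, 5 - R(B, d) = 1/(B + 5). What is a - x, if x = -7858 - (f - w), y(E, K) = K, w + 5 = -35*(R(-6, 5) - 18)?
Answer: 225399/25 ≈ 9016.0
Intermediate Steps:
R(B, d) = 5 - 1/(5 + B) (R(B, d) = 5 - 1/(B + 5) = 5 - 1/(5 + B))
w = 415 (w = -5 - 35*((24 + 5*(-6))/(5 - 6) - 18) = -5 - 35*((24 - 30)/(-1) - 18) = -5 - 35*(-1*(-6) - 18) = -5 - 35*(6 - 18) = -5 - 35*(-12) = -5 + 420 = 415)
x = -9025 (x = -7858 - (1582 - 1*415) = -7858 - (1582 - 415) = -7858 - 1*1167 = -7858 - 1167 = -9025)
a = -226/25 (a = -9 + 3/(-75) = -9 + 3*(-1/75) = -9 - 1/25 = -226/25 ≈ -9.0400)
a - x = -226/25 - 1*(-9025) = -226/25 + 9025 = 225399/25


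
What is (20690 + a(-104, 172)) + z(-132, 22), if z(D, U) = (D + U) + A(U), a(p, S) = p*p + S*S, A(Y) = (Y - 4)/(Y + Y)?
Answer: 1341569/22 ≈ 60980.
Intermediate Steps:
A(Y) = (-4 + Y)/(2*Y) (A(Y) = (-4 + Y)/((2*Y)) = (-4 + Y)*(1/(2*Y)) = (-4 + Y)/(2*Y))
a(p, S) = S² + p² (a(p, S) = p² + S² = S² + p²)
z(D, U) = D + U + (-4 + U)/(2*U) (z(D, U) = (D + U) + (-4 + U)/(2*U) = D + U + (-4 + U)/(2*U))
(20690 + a(-104, 172)) + z(-132, 22) = (20690 + (172² + (-104)²)) + (½ - 132 + 22 - 2/22) = (20690 + (29584 + 10816)) + (½ - 132 + 22 - 2*1/22) = (20690 + 40400) + (½ - 132 + 22 - 1/11) = 61090 - 2411/22 = 1341569/22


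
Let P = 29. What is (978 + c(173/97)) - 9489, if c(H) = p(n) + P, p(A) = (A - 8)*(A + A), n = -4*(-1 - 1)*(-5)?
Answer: -4642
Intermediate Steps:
n = -40 (n = -(-8)*(-5) = -4*10 = -40)
p(A) = 2*A*(-8 + A) (p(A) = (-8 + A)*(2*A) = 2*A*(-8 + A))
c(H) = 3869 (c(H) = 2*(-40)*(-8 - 40) + 29 = 2*(-40)*(-48) + 29 = 3840 + 29 = 3869)
(978 + c(173/97)) - 9489 = (978 + 3869) - 9489 = 4847 - 9489 = -4642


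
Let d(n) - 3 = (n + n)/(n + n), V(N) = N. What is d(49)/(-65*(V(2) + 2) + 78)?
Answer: -2/91 ≈ -0.021978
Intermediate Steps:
d(n) = 4 (d(n) = 3 + (n + n)/(n + n) = 3 + (2*n)/((2*n)) = 3 + (2*n)*(1/(2*n)) = 3 + 1 = 4)
d(49)/(-65*(V(2) + 2) + 78) = 4/(-65*(2 + 2) + 78) = 4/(-260 + 78) = 4/(-182) = 4*(-1/182) = -2/91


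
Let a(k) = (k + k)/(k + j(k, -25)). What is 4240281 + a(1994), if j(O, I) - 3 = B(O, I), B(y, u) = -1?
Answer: 2115901216/499 ≈ 4.2403e+6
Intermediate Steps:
j(O, I) = 2 (j(O, I) = 3 - 1 = 2)
a(k) = 2*k/(2 + k) (a(k) = (k + k)/(k + 2) = (2*k)/(2 + k) = 2*k/(2 + k))
4240281 + a(1994) = 4240281 + 2*1994/(2 + 1994) = 4240281 + 2*1994/1996 = 4240281 + 2*1994*(1/1996) = 4240281 + 997/499 = 2115901216/499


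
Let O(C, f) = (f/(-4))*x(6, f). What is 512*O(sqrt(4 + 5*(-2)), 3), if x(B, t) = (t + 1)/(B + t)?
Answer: -512/3 ≈ -170.67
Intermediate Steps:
x(B, t) = (1 + t)/(B + t)
O(C, f) = -f*(1 + f)/(4*(6 + f)) (O(C, f) = (f/(-4))*((1 + f)/(6 + f)) = (f*(-1/4))*((1 + f)/(6 + f)) = (-f/4)*((1 + f)/(6 + f)) = -f*(1 + f)/(4*(6 + f)))
512*O(sqrt(4 + 5*(-2)), 3) = 512*(-1*3*(1 + 3)/(24 + 4*3)) = 512*(-1*3*4/(24 + 12)) = 512*(-1*3*4/36) = 512*(-1*3*1/36*4) = 512*(-1/3) = -512/3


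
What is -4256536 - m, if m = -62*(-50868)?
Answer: -7410352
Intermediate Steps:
m = 3153816
-4256536 - m = -4256536 - 1*3153816 = -4256536 - 3153816 = -7410352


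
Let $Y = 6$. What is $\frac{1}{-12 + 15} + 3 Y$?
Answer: $\frac{55}{3} \approx 18.333$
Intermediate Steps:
$\frac{1}{-12 + 15} + 3 Y = \frac{1}{-12 + 15} + 3 \cdot 6 = \frac{1}{3} + 18 = \frac{55}{3}$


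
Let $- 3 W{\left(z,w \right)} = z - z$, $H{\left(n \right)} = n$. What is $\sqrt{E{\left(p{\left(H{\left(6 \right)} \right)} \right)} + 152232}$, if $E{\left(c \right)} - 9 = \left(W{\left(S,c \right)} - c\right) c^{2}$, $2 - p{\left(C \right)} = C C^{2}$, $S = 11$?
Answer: $\sqrt{9952585} \approx 3154.8$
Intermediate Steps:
$p{\left(C \right)} = 2 - C^{3}$ ($p{\left(C \right)} = 2 - C C^{2} = 2 - C^{3}$)
$W{\left(z,w \right)} = 0$ ($W{\left(z,w \right)} = - \frac{z - z}{3} = \left(- \frac{1}{3}\right) 0 = 0$)
$E{\left(c \right)} = 9 - c^{3}$ ($E{\left(c \right)} = 9 + \left(0 - c\right) c^{2} = 9 + - c c^{2} = 9 - c^{3}$)
$\sqrt{E{\left(p{\left(H{\left(6 \right)} \right)} \right)} + 152232} = \sqrt{\left(9 - \left(2 - 6^{3}\right)^{3}\right) + 152232} = \sqrt{\left(9 - \left(2 - 216\right)^{3}\right) + 152232} = \sqrt{\left(9 - \left(-214\right)^{3}\right) + 152232} = \sqrt{\left(9 - -9800344\right) + 152232} = \sqrt{\left(9 + 9800344\right) + 152232} = \sqrt{9800353 + 152232} = \sqrt{9952585}$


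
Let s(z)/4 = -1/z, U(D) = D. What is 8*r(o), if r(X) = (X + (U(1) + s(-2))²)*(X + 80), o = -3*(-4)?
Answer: 15456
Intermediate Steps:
o = 12
s(z) = -4/z (s(z) = 4*(-1/z) = -4/z)
r(X) = (9 + X)*(80 + X) (r(X) = (X + (1 - 4/(-2))²)*(X + 80) = (X + (1 - 4*(-½))²)*(80 + X) = (X + (1 + 2)²)*(80 + X) = (X + 3²)*(80 + X) = (X + 9)*(80 + X) = (9 + X)*(80 + X))
8*r(o) = 8*(720 + 12² + 89*12) = 8*(720 + 144 + 1068) = 8*1932 = 15456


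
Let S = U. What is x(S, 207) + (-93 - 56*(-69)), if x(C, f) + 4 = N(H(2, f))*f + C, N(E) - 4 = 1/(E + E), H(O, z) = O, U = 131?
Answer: 19111/4 ≈ 4777.8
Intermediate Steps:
S = 131
N(E) = 4 + 1/(2*E) (N(E) = 4 + 1/(E + E) = 4 + 1/(2*E))
x(C, f) = -4 + C + 17*f/4 (x(C, f) = -4 + ((4 + (½)/2)*f + C) = -4 + ((4 + (½)*(½))*f + C) = -4 + ((4 + ¼)*f + C) = -4 + (17*f/4 + C) = -4 + (C + 17*f/4) = -4 + C + 17*f/4)
x(S, 207) + (-93 - 56*(-69)) = (-4 + 131 + (17/4)*207) + (-93 - 56*(-69)) = (-4 + 131 + 3519/4) + (-93 + 3864) = 4027/4 + 3771 = 19111/4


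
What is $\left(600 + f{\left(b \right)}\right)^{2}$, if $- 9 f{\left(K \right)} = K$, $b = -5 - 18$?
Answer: $\frac{29408929}{81} \approx 3.6307 \cdot 10^{5}$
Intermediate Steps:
$b = -23$ ($b = -5 - 18 = -23$)
$f{\left(K \right)} = - \frac{K}{9}$
$\left(600 + f{\left(b \right)}\right)^{2} = \left(600 - - \frac{23}{9}\right)^{2} = \left(600 + \frac{23}{9}\right)^{2} = \left(\frac{5423}{9}\right)^{2} = \frac{29408929}{81}$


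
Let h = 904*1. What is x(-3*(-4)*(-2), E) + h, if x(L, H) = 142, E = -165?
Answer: 1046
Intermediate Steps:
h = 904
x(-3*(-4)*(-2), E) + h = 142 + 904 = 1046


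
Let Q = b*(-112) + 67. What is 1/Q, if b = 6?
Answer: -1/605 ≈ -0.0016529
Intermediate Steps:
Q = -605 (Q = 6*(-112) + 67 = -672 + 67 = -605)
1/Q = 1/(-605) = -1/605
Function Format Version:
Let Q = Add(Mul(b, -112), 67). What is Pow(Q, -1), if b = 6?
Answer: Rational(-1, 605) ≈ -0.0016529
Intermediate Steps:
Q = -605 (Q = Add(Mul(6, -112), 67) = Add(-672, 67) = -605)
Pow(Q, -1) = Pow(-605, -1) = Rational(-1, 605)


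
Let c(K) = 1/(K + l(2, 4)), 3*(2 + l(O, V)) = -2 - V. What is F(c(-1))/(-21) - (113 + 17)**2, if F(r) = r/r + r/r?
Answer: -354902/21 ≈ -16900.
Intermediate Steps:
l(O, V) = -8/3 - V/3 (l(O, V) = -2 + (-2 - V)/3 = -2 + (-2/3 - V/3) = -8/3 - V/3)
c(K) = 1/(-4 + K) (c(K) = 1/(K + (-8/3 - 1/3*4)) = 1/(K + (-8/3 - 4/3)) = 1/(K - 4) = 1/(-4 + K))
F(r) = 2 (F(r) = 1 + 1 = 2)
F(c(-1))/(-21) - (113 + 17)**2 = 2/(-21) - (113 + 17)**2 = 2*(-1/21) - 1*130**2 = -2/21 - 1*16900 = -2/21 - 16900 = -354902/21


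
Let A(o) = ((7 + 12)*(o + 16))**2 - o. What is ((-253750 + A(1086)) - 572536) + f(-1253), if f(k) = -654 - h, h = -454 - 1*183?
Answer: 437572455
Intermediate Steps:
h = -637 (h = -454 - 183 = -637)
A(o) = (304 + 19*o)**2 - o (A(o) = (19*(16 + o))**2 - o = (304 + 19*o)**2 - o)
f(k) = -17 (f(k) = -654 - 1*(-637) = -654 + 637 = -17)
((-253750 + A(1086)) - 572536) + f(-1253) = ((-253750 + (-1*1086 + 361*(16 + 1086)**2)) - 572536) - 17 = ((-253750 + (-1086 + 361*1102**2)) - 572536) - 17 = ((-253750 + (-1086 + 361*1214404)) - 572536) - 17 = ((-253750 + (-1086 + 438399844)) - 572536) - 17 = ((-253750 + 438398758) - 572536) - 17 = (438145008 - 572536) - 17 = 437572472 - 17 = 437572455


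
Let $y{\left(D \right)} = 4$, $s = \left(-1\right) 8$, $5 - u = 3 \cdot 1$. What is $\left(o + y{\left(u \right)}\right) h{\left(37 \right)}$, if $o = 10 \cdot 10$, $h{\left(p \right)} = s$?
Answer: $-832$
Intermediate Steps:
$u = 2$ ($u = 5 - 3 \cdot 1 = 5 - 3 = 2$)
$s = -8$
$h{\left(p \right)} = -8$
$o = 100$
$\left(o + y{\left(u \right)}\right) h{\left(37 \right)} = \left(100 + 4\right) \left(-8\right) = 104 \left(-8\right) = -832$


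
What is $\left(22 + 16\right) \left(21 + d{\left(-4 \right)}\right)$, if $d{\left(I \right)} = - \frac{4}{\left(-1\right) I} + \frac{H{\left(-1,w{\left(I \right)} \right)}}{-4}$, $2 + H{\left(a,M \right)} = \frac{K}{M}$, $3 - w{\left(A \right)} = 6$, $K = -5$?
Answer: $\frac{4579}{6} \approx 763.17$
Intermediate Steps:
$w{\left(A \right)} = -3$ ($w{\left(A \right)} = 3 - 6 = -3$)
$H{\left(a,M \right)} = -2 - \frac{5}{M}$
$d{\left(I \right)} = \frac{1}{12} + \frac{4}{I}$ ($d{\left(I \right)} = - \frac{4}{\left(-1\right) I} + \frac{-2 - \frac{5}{-3}}{-4} = - 4 \left(- \frac{1}{I}\right) + \left(-2 - - \frac{5}{3}\right) \left(- \frac{1}{4}\right) = \frac{4}{I} + \left(-2 + \frac{5}{3}\right) \left(- \frac{1}{4}\right) = \frac{4}{I} - - \frac{1}{12} = \frac{4}{I} + \frac{1}{12} = \frac{1}{12} + \frac{4}{I}$)
$\left(22 + 16\right) \left(21 + d{\left(-4 \right)}\right) = \left(22 + 16\right) \left(21 + \frac{48 - 4}{12 \left(-4\right)}\right) = 38 \left(21 + \frac{1}{12} \left(- \frac{1}{4}\right) 44\right) = 38 \left(21 - \frac{11}{12}\right) = 38 \cdot \frac{241}{12} = \frac{4579}{6}$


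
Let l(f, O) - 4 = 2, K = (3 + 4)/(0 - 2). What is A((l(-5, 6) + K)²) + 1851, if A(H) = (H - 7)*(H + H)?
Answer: 14733/8 ≈ 1841.6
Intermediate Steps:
K = -7/2 (K = 7/(-2) = 7*(-½) = -7/2 ≈ -3.5000)
l(f, O) = 6 (l(f, O) = 4 + 2 = 6)
A(H) = 2*H*(-7 + H) (A(H) = (-7 + H)*(2*H) = 2*H*(-7 + H))
A((l(-5, 6) + K)²) + 1851 = 2*(6 - 7/2)²*(-7 + (6 - 7/2)²) + 1851 = 2*(5/2)²*(-7 + (5/2)²) + 1851 = 2*(25/4)*(-7 + 25/4) + 1851 = 2*(25/4)*(-¾) + 1851 = -75/8 + 1851 = 14733/8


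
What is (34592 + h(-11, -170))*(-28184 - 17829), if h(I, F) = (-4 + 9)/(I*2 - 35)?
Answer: -90725626607/57 ≈ -1.5917e+9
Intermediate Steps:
h(I, F) = 5/(-35 + 2*I) (h(I, F) = 5/(2*I - 35) = 5/(-35 + 2*I))
(34592 + h(-11, -170))*(-28184 - 17829) = (34592 + 5/(-35 + 2*(-11)))*(-28184 - 17829) = (34592 + 5/(-35 - 22))*(-46013) = (34592 + 5/(-57))*(-46013) = (34592 + 5*(-1/57))*(-46013) = (34592 - 5/57)*(-46013) = (1971739/57)*(-46013) = -90725626607/57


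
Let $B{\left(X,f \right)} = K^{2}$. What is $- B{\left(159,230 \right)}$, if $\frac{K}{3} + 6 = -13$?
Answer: $-3249$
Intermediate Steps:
$K = -57$ ($K = -18 + 3 \left(-13\right) = -18 - 39 = -57$)
$B{\left(X,f \right)} = 3249$ ($B{\left(X,f \right)} = \left(-57\right)^{2} = 3249$)
$- B{\left(159,230 \right)} = \left(-1\right) 3249 = -3249$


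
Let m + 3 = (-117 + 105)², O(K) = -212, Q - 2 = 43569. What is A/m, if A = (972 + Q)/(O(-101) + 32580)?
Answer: 44543/4563888 ≈ 0.0097599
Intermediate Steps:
Q = 43571 (Q = 2 + 43569 = 43571)
m = 141 (m = -3 + (-117 + 105)² = -3 + (-12)² = -3 + 144 = 141)
A = 44543/32368 (A = (972 + 43571)/(-212 + 32580) = 44543/32368 ≈ 1.3761)
A/m = (44543/32368)/141 = (44543/32368)*(1/141) = 44543/4563888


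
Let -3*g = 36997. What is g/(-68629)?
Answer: 36997/205887 ≈ 0.17970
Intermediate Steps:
g = -36997/3 (g = -1/3*36997 = -36997/3 ≈ -12332.)
g/(-68629) = -36997/3/(-68629) = -36997/3*(-1/68629) = 36997/205887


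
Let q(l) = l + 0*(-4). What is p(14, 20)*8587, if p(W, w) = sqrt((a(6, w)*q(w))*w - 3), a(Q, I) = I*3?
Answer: 8587*sqrt(23997) ≈ 1.3302e+6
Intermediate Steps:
a(Q, I) = 3*I
q(l) = l (q(l) = l + 0 = l)
p(W, w) = sqrt(-3 + 3*w**3) (p(W, w) = sqrt(((3*w)*w)*w - 3) = sqrt((3*w**2)*w - 3) = sqrt(3*w**3 - 3) = sqrt(-3 + 3*w**3))
p(14, 20)*8587 = sqrt(-3 + 3*20**3)*8587 = sqrt(-3 + 3*8000)*8587 = sqrt(-3 + 24000)*8587 = sqrt(23997)*8587 = 8587*sqrt(23997)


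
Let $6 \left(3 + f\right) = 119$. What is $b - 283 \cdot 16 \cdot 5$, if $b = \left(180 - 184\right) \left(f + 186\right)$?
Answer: $- \frac{70354}{3} \approx -23451.0$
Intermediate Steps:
$f = \frac{101}{6}$ ($f = -3 + \frac{1}{6} \cdot 119 = -3 + \frac{119}{6} = \frac{101}{6} \approx 16.833$)
$b = - \frac{2434}{3}$ ($b = \left(180 - 184\right) \left(\frac{101}{6} + 186\right) = \left(-4\right) \frac{1217}{6} = - \frac{2434}{3} \approx -811.33$)
$b - 283 \cdot 16 \cdot 5 = - \frac{2434}{3} - 283 \cdot 16 \cdot 5 = - \frac{2434}{3} - 22640 = - \frac{70354}{3}$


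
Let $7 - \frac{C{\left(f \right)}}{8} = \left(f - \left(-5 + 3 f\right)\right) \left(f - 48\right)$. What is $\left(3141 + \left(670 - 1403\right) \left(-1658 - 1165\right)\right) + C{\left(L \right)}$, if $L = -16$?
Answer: $2091400$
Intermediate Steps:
$C{\left(f \right)} = 56 - 8 \left(-48 + f\right) \left(5 - 2 f\right)$ ($C{\left(f \right)} = 56 - 8 \left(f - \left(-5 + 3 f\right)\right) \left(f - 48\right) = 56 - 8 \left(f - \left(-5 + 3 f\right)\right) \left(-48 + f\right) = 56 - 8 \left(5 - 2 f\right) \left(-48 + f\right) = 56 - 8 \left(-48 + f\right) \left(5 - 2 f\right)$)
$\left(3141 + \left(670 - 1403\right) \left(-1658 - 1165\right)\right) + C{\left(L \right)} = \left(3141 + \left(670 - 1403\right) \left(-1658 - 1165\right)\right) + \left(1976 - -12928 + 16 \left(-16\right)^{2}\right) = \left(3141 - -2069259\right) + \left(1976 + 12928 + 16 \cdot 256\right) = \left(3141 + 2069259\right) + \left(1976 + 12928 + 4096\right) = 2072400 + 19000 = 2091400$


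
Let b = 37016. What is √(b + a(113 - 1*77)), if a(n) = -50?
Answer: √36966 ≈ 192.27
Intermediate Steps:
√(b + a(113 - 1*77)) = √(37016 - 50) = √36966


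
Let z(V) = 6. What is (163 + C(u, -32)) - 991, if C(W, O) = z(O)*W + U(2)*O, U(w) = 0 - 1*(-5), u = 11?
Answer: -922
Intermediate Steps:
U(w) = 5 (U(w) = 0 + 5 = 5)
C(W, O) = 5*O + 6*W (C(W, O) = 6*W + 5*O = 5*O + 6*W)
(163 + C(u, -32)) - 991 = (163 + (5*(-32) + 6*11)) - 991 = (163 + (-160 + 66)) - 991 = (163 - 94) - 991 = 69 - 991 = -922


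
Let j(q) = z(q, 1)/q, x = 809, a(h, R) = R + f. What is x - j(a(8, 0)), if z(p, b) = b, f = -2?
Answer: 1619/2 ≈ 809.50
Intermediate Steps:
a(h, R) = -2 + R (a(h, R) = R - 2 = -2 + R)
j(q) = 1/q
x - j(a(8, 0)) = 809 - 1/(-2 + 0) = 809 - 1/(-2) = 809 - 1*(-1/2) = 809 + 1/2 = 1619/2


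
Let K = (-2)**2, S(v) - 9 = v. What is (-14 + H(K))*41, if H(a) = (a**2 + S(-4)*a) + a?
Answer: 1066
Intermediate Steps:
S(v) = 9 + v
K = 4
H(a) = a**2 + 6*a (H(a) = (a**2 + (9 - 4)*a) + a = (a**2 + 5*a) + a = a**2 + 6*a)
(-14 + H(K))*41 = (-14 + 4*(6 + 4))*41 = (-14 + 4*10)*41 = (-14 + 40)*41 = 26*41 = 1066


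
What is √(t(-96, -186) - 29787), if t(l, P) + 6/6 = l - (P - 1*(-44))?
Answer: I*√29742 ≈ 172.46*I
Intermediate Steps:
t(l, P) = -45 + l - P (t(l, P) = -1 + (l - (P - 1*(-44))) = -1 + (l - (P + 44)) = -1 + (l - (44 + P)) = -1 + (l + (-44 - P)) = -1 + (-44 + l - P) = -45 + l - P)
√(t(-96, -186) - 29787) = √((-45 - 96 - 1*(-186)) - 29787) = √((-45 - 96 + 186) - 29787) = √(45 - 29787) = √(-29742) = I*√29742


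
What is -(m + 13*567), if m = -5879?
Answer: -1492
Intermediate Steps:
-(m + 13*567) = -(-5879 + 13*567) = -(-5879 + 7371) = -1*1492 = -1492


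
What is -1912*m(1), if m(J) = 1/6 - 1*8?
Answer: 44932/3 ≈ 14977.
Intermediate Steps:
m(J) = -47/6 (m(J) = ⅙ - 8 = -47/6)
-1912*m(1) = -1912*(-47/6) = 44932/3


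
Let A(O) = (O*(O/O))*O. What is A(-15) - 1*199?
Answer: 26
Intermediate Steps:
A(O) = O**2 (A(O) = (O*1)*O = O*O = O**2)
A(-15) - 1*199 = (-15)**2 - 1*199 = 225 - 199 = 26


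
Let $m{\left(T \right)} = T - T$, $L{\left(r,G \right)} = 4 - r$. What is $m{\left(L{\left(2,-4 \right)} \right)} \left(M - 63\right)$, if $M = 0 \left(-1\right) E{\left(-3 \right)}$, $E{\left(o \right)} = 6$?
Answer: $0$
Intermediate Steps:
$M = 0$ ($M = 0 \left(-1\right) 6 = 0 \cdot 6 = 0$)
$m{\left(T \right)} = 0$
$m{\left(L{\left(2,-4 \right)} \right)} \left(M - 63\right) = 0 \left(0 - 63\right) = 0 \left(-63\right) = 0$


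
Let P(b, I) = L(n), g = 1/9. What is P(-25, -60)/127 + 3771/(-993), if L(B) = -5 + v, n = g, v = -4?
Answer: -162618/42037 ≈ -3.8685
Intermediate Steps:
g = ⅑ ≈ 0.11111
n = ⅑ ≈ 0.11111
L(B) = -9 (L(B) = -5 - 4 = -9)
P(b, I) = -9
P(-25, -60)/127 + 3771/(-993) = -9/127 + 3771/(-993) = -9*1/127 + 3771*(-1/993) = -9/127 - 1257/331 = -162618/42037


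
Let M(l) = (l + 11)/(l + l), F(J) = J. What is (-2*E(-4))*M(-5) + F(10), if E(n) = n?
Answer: 26/5 ≈ 5.2000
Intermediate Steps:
M(l) = (11 + l)/(2*l) (M(l) = (11 + l)/((2*l)) = (11 + l)*(1/(2*l)) = (11 + l)/(2*l))
(-2*E(-4))*M(-5) + F(10) = (-2*(-4))*((1/2)*(11 - 5)/(-5)) + 10 = 8*((1/2)*(-1/5)*6) + 10 = 8*(-3/5) + 10 = -24/5 + 10 = 26/5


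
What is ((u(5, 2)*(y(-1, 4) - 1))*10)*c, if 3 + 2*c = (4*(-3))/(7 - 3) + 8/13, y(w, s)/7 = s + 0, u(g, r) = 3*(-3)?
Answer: 85050/13 ≈ 6542.3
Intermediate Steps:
u(g, r) = -9
y(w, s) = 7*s (y(w, s) = 7*(s + 0) = 7*s)
c = -35/13 (c = -3/2 + ((4*(-3))/(7 - 3) + 8/13)/2 = -3/2 + (-12/4 + 8*(1/13))/2 = -3/2 + (-12*¼ + 8/13)/2 = -3/2 + (-3 + 8/13)/2 = -3/2 + (½)*(-31/13) = -3/2 - 31/26 = -35/13 ≈ -2.6923)
((u(5, 2)*(y(-1, 4) - 1))*10)*c = (-9*(7*4 - 1)*10)*(-35/13) = (-9*(28 - 1)*10)*(-35/13) = (-9*27*10)*(-35/13) = -243*10*(-35/13) = -2430*(-35/13) = 85050/13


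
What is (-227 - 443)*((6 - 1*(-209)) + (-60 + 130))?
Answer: -190950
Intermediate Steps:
(-227 - 443)*((6 - 1*(-209)) + (-60 + 130)) = -670*((6 + 209) + 70) = -670*(215 + 70) = -670*285 = -190950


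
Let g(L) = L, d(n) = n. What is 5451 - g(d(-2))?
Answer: 5453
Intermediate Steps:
5451 - g(d(-2)) = 5451 - 1*(-2) = 5451 + 2 = 5453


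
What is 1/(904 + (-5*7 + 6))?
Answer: 1/875 ≈ 0.0011429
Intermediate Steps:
1/(904 + (-5*7 + 6)) = 1/(904 + (-35 + 6)) = 1/(904 - 29) = 1/875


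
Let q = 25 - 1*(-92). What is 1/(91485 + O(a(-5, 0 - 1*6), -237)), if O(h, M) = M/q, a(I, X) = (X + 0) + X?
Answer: 39/3567836 ≈ 1.0931e-5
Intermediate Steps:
a(I, X) = 2*X (a(I, X) = X + X = 2*X)
q = 117 (q = 25 + 92 = 117)
O(h, M) = M/117
1/(91485 + O(a(-5, 0 - 1*6), -237)) = 1/(91485 + (1/117)*(-237)) = 1/(91485 - 79/39) = 1/(3567836/39) = 39/3567836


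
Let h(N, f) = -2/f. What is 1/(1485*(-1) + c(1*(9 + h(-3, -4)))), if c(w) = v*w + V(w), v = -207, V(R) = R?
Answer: -1/3442 ≈ -0.00029053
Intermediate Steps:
c(w) = -206*w (c(w) = -207*w + w = -206*w)
1/(1485*(-1) + c(1*(9 + h(-3, -4)))) = 1/(1485*(-1) - 206*(9 - 2/(-4))) = 1/(-1485 - 206*(9 - 2*(-¼))) = 1/(-1485 - 206*(9 + ½)) = 1/(-1485 - 206*19/2) = 1/(-1485 - 1957) = 1/(-3442) = -1/3442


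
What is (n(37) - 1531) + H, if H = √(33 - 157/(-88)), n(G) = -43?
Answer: -1574 + √67342/44 ≈ -1568.1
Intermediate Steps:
H = √67342/44 (H = √(33 - 157*(-1/88)) = √(33 + 157/88) = √(3061/88) = √67342/44 ≈ 5.8978)
(n(37) - 1531) + H = (-43 - 1531) + √67342/44 = -1574 + √67342/44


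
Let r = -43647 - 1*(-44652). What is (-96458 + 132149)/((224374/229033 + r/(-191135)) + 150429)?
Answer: 44640490161183/188150172092272 ≈ 0.23726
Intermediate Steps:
r = 1005 (r = -43647 + 44652 = 1005)
(-96458 + 132149)/((224374/229033 + r/(-191135)) + 150429) = (-96458 + 132149)/((224374/229033 + 1005/(-191135)) + 150429) = 35691/((224374*(1/229033) + 1005*(-1/191135)) + 150429) = 35691/((224374/229033 - 201/38227) + 150429) = 35691/(1218729895/1250749213 + 150429) = 35691/(188150172092272/1250749213) = 35691*(1250749213/188150172092272) = 44640490161183/188150172092272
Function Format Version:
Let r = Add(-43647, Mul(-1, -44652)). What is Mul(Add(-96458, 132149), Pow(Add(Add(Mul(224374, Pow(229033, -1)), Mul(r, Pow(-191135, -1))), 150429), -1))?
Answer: Rational(44640490161183, 188150172092272) ≈ 0.23726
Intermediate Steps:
r = 1005 (r = Add(-43647, 44652) = 1005)
Mul(Add(-96458, 132149), Pow(Add(Add(Mul(224374, Pow(229033, -1)), Mul(r, Pow(-191135, -1))), 150429), -1)) = Mul(Add(-96458, 132149), Pow(Add(Add(Mul(224374, Pow(229033, -1)), Mul(1005, Pow(-191135, -1))), 150429), -1)) = Mul(35691, Pow(Add(Add(Mul(224374, Rational(1, 229033)), Mul(1005, Rational(-1, 191135))), 150429), -1)) = Mul(35691, Pow(Add(Add(Rational(224374, 229033), Rational(-201, 38227)), 150429), -1)) = Mul(35691, Pow(Add(Rational(1218729895, 1250749213), 150429), -1)) = Mul(35691, Pow(Rational(188150172092272, 1250749213), -1)) = Mul(35691, Rational(1250749213, 188150172092272)) = Rational(44640490161183, 188150172092272)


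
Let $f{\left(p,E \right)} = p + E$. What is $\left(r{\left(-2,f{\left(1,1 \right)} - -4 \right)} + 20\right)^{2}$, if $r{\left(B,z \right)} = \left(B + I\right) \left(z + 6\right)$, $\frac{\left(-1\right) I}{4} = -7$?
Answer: $110224$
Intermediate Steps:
$I = 28$ ($I = \left(-4\right) \left(-7\right) = 28$)
$f{\left(p,E \right)} = E + p$
$r{\left(B,z \right)} = \left(6 + z\right) \left(28 + B\right)$ ($r{\left(B,z \right)} = \left(B + 28\right) \left(z + 6\right) = \left(28 + B\right) \left(6 + z\right) = \left(6 + z\right) \left(28 + B\right)$)
$\left(r{\left(-2,f{\left(1,1 \right)} - -4 \right)} + 20\right)^{2} = \left(\left(168 + 6 \left(-2\right) + 28 \left(\left(1 + 1\right) - -4\right) - 2 \left(\left(1 + 1\right) - -4\right)\right) + 20\right)^{2} = \left(\left(168 - 12 + 28 \left(2 + 4\right) - 2 \left(2 + 4\right)\right) + 20\right)^{2} = \left(\left(168 - 12 + 28 \cdot 6 - 12\right) + 20\right)^{2} = \left(\left(168 - 12 + 168 - 12\right) + 20\right)^{2} = \left(312 + 20\right)^{2} = 332^{2} = 110224$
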